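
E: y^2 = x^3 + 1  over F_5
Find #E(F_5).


For each x in F_5, count y with y^2 = x^3 + 0 x + 1 mod 5:
  x = 0: RHS = 1, y in [1, 4]  -> 2 point(s)
  x = 2: RHS = 4, y in [2, 3]  -> 2 point(s)
  x = 4: RHS = 0, y in [0]  -> 1 point(s)
Affine points: 5. Add the point at infinity: total = 6.

#E(F_5) = 6


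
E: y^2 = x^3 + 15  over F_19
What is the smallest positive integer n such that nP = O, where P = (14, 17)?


Compute successive multiples of P until we hit O:
  1P = (14, 17)
  2P = (16, 11)
  3P = (17, 11)
  4P = (11, 15)
  5P = (5, 8)
  6P = (1, 15)
  7P = (2, 17)
  8P = (3, 2)
  ... (continuing to 19P)
  19P = O

ord(P) = 19


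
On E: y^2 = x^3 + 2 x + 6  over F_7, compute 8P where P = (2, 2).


k = 8 = 1000_2 (binary, LSB first: 0001)
Double-and-add from P = (2, 2):
  bit 0 = 0: acc unchanged = O
  bit 1 = 0: acc unchanged = O
  bit 2 = 0: acc unchanged = O
  bit 3 = 1: acc = O + (4, 1) = (4, 1)

8P = (4, 1)


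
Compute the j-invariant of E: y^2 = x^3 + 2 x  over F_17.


Delta = -16(4 a^3 + 27 b^2) mod 17 = 15
-1728 * (4 a)^3 = -1728 * (4*2)^3 mod 17 = 12
j = 12 * 15^(-1) mod 17 = 11

j = 11 (mod 17)


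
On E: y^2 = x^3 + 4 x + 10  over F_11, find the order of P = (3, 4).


Compute successive multiples of P until we hit O:
  1P = (3, 4)
  2P = (3, 7)
  3P = O

ord(P) = 3


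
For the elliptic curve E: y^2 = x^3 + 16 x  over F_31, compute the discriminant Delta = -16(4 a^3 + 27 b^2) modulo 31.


4 a^3 + 27 b^2 = 4*16^3 + 27*0^2 = 16384 + 0 = 16384
Delta = -16 * (16384) = -262144
Delta mod 31 = 23

Delta = 23 (mod 31)


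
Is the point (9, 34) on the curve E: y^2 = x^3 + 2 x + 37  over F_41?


Check whether y^2 = x^3 + 2 x + 37 (mod 41) for (x, y) = (9, 34).
LHS: y^2 = 34^2 mod 41 = 8
RHS: x^3 + 2 x + 37 = 9^3 + 2*9 + 37 mod 41 = 5
LHS != RHS

No, not on the curve


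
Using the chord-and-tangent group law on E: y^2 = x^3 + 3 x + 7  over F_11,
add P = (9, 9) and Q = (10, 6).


P != Q, so use the chord formula.
s = (y2 - y1) / (x2 - x1) = (8) / (1) mod 11 = 8
x3 = s^2 - x1 - x2 mod 11 = 8^2 - 9 - 10 = 1
y3 = s (x1 - x3) - y1 mod 11 = 8 * (9 - 1) - 9 = 0

P + Q = (1, 0)


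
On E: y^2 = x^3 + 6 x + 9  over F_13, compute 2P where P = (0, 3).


Doubling: s = (3 x1^2 + a) / (2 y1)
s = (3*0^2 + 6) / (2*3) mod 13 = 1
x3 = s^2 - 2 x1 mod 13 = 1^2 - 2*0 = 1
y3 = s (x1 - x3) - y1 mod 13 = 1 * (0 - 1) - 3 = 9

2P = (1, 9)


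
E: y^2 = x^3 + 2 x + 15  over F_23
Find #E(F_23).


For each x in F_23, count y with y^2 = x^3 + 2 x + 15 mod 23:
  x = 1: RHS = 18, y in [8, 15]  -> 2 point(s)
  x = 2: RHS = 4, y in [2, 21]  -> 2 point(s)
  x = 3: RHS = 2, y in [5, 18]  -> 2 point(s)
  x = 4: RHS = 18, y in [8, 15]  -> 2 point(s)
  x = 5: RHS = 12, y in [9, 14]  -> 2 point(s)
  x = 6: RHS = 13, y in [6, 17]  -> 2 point(s)
  x = 7: RHS = 4, y in [2, 21]  -> 2 point(s)
  x = 9: RHS = 3, y in [7, 16]  -> 2 point(s)
  x = 10: RHS = 0, y in [0]  -> 1 point(s)
  x = 14: RHS = 4, y in [2, 21]  -> 2 point(s)
  x = 15: RHS = 16, y in [4, 19]  -> 2 point(s)
  x = 16: RHS = 3, y in [7, 16]  -> 2 point(s)
  x = 18: RHS = 18, y in [8, 15]  -> 2 point(s)
  x = 19: RHS = 12, y in [9, 14]  -> 2 point(s)
  x = 21: RHS = 3, y in [7, 16]  -> 2 point(s)
  x = 22: RHS = 12, y in [9, 14]  -> 2 point(s)
Affine points: 31. Add the point at infinity: total = 32.

#E(F_23) = 32


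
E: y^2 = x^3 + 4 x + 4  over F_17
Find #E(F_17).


For each x in F_17, count y with y^2 = x^3 + 4 x + 4 mod 17:
  x = 0: RHS = 4, y in [2, 15]  -> 2 point(s)
  x = 1: RHS = 9, y in [3, 14]  -> 2 point(s)
  x = 3: RHS = 9, y in [3, 14]  -> 2 point(s)
  x = 4: RHS = 16, y in [4, 13]  -> 2 point(s)
  x = 5: RHS = 13, y in [8, 9]  -> 2 point(s)
  x = 7: RHS = 1, y in [1, 16]  -> 2 point(s)
  x = 8: RHS = 4, y in [2, 15]  -> 2 point(s)
  x = 9: RHS = 4, y in [2, 15]  -> 2 point(s)
  x = 11: RHS = 2, y in [6, 11]  -> 2 point(s)
  x = 13: RHS = 9, y in [3, 14]  -> 2 point(s)
  x = 14: RHS = 16, y in [4, 13]  -> 2 point(s)
  x = 16: RHS = 16, y in [4, 13]  -> 2 point(s)
Affine points: 24. Add the point at infinity: total = 25.

#E(F_17) = 25


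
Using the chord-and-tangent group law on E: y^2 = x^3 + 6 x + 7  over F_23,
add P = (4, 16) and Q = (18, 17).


P != Q, so use the chord formula.
s = (y2 - y1) / (x2 - x1) = (1) / (14) mod 23 = 5
x3 = s^2 - x1 - x2 mod 23 = 5^2 - 4 - 18 = 3
y3 = s (x1 - x3) - y1 mod 23 = 5 * (4 - 3) - 16 = 12

P + Q = (3, 12)


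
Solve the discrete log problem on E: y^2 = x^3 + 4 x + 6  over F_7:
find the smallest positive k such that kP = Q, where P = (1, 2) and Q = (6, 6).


Enumerate multiples of P until we hit Q = (6, 6):
  1P = (1, 2)
  2P = (5, 5)
  3P = (2, 6)
  4P = (6, 6)
Match found at i = 4.

k = 4


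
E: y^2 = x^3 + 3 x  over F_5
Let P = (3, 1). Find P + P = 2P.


Doubling: s = (3 x1^2 + a) / (2 y1)
s = (3*3^2 + 3) / (2*1) mod 5 = 0
x3 = s^2 - 2 x1 mod 5 = 0^2 - 2*3 = 4
y3 = s (x1 - x3) - y1 mod 5 = 0 * (3 - 4) - 1 = 4

2P = (4, 4)


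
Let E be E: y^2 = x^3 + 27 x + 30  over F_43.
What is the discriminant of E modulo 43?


4 a^3 + 27 b^2 = 4*27^3 + 27*30^2 = 78732 + 24300 = 103032
Delta = -16 * (103032) = -1648512
Delta mod 43 = 22

Delta = 22 (mod 43)


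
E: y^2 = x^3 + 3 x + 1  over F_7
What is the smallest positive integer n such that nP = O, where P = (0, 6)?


Compute successive multiples of P until we hit O:
  1P = (0, 6)
  2P = (4, 0)
  3P = (0, 1)
  4P = O

ord(P) = 4


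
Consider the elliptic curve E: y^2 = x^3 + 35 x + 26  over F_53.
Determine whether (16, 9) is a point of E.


Check whether y^2 = x^3 + 35 x + 26 (mod 53) for (x, y) = (16, 9).
LHS: y^2 = 9^2 mod 53 = 28
RHS: x^3 + 35 x + 26 = 16^3 + 35*16 + 26 mod 53 = 18
LHS != RHS

No, not on the curve


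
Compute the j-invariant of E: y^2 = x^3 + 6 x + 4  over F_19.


Delta = -16(4 a^3 + 27 b^2) mod 19 = 12
-1728 * (4 a)^3 = -1728 * (4*6)^3 mod 19 = 11
j = 11 * 12^(-1) mod 19 = 12

j = 12 (mod 19)


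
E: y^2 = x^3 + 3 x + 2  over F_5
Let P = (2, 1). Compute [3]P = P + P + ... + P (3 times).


k = 3 = 11_2 (binary, LSB first: 11)
Double-and-add from P = (2, 1):
  bit 0 = 1: acc = O + (2, 1) = (2, 1)
  bit 1 = 1: acc = (2, 1) + (1, 4) = (1, 1)

3P = (1, 1)


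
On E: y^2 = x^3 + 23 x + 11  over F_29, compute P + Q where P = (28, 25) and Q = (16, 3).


P != Q, so use the chord formula.
s = (y2 - y1) / (x2 - x1) = (7) / (17) mod 29 = 26
x3 = s^2 - x1 - x2 mod 29 = 26^2 - 28 - 16 = 23
y3 = s (x1 - x3) - y1 mod 29 = 26 * (28 - 23) - 25 = 18

P + Q = (23, 18)


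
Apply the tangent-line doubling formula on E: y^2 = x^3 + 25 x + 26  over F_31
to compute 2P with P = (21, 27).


Doubling: s = (3 x1^2 + a) / (2 y1)
s = (3*21^2 + 25) / (2*27) mod 31 = 2
x3 = s^2 - 2 x1 mod 31 = 2^2 - 2*21 = 24
y3 = s (x1 - x3) - y1 mod 31 = 2 * (21 - 24) - 27 = 29

2P = (24, 29)


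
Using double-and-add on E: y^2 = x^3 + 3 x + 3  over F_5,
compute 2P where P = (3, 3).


k = 2 = 10_2 (binary, LSB first: 01)
Double-and-add from P = (3, 3):
  bit 0 = 0: acc unchanged = O
  bit 1 = 1: acc = O + (4, 2) = (4, 2)

2P = (4, 2)


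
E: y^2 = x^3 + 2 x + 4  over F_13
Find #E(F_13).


For each x in F_13, count y with y^2 = x^3 + 2 x + 4 mod 13:
  x = 0: RHS = 4, y in [2, 11]  -> 2 point(s)
  x = 2: RHS = 3, y in [4, 9]  -> 2 point(s)
  x = 5: RHS = 9, y in [3, 10]  -> 2 point(s)
  x = 7: RHS = 10, y in [6, 7]  -> 2 point(s)
  x = 8: RHS = 12, y in [5, 8]  -> 2 point(s)
  x = 9: RHS = 10, y in [6, 7]  -> 2 point(s)
  x = 10: RHS = 10, y in [6, 7]  -> 2 point(s)
  x = 12: RHS = 1, y in [1, 12]  -> 2 point(s)
Affine points: 16. Add the point at infinity: total = 17.

#E(F_13) = 17


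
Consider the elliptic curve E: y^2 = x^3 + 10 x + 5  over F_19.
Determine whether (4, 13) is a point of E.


Check whether y^2 = x^3 + 10 x + 5 (mod 19) for (x, y) = (4, 13).
LHS: y^2 = 13^2 mod 19 = 17
RHS: x^3 + 10 x + 5 = 4^3 + 10*4 + 5 mod 19 = 14
LHS != RHS

No, not on the curve


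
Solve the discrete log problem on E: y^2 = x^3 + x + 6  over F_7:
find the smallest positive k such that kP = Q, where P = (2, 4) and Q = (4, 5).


Enumerate multiples of P until we hit Q = (4, 5):
  1P = (2, 4)
  2P = (4, 5)
Match found at i = 2.

k = 2


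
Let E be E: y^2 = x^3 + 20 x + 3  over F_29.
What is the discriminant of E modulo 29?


4 a^3 + 27 b^2 = 4*20^3 + 27*3^2 = 32000 + 243 = 32243
Delta = -16 * (32243) = -515888
Delta mod 29 = 22

Delta = 22 (mod 29)


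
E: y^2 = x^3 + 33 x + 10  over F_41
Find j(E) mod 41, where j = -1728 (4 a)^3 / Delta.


Delta = -16(4 a^3 + 27 b^2) mod 41 = 23
-1728 * (4 a)^3 = -1728 * (4*33)^3 mod 41 = 13
j = 13 * 23^(-1) mod 41 = 38

j = 38 (mod 41)


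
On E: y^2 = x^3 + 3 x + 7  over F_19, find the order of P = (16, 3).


Compute successive multiples of P until we hit O:
  1P = (16, 3)
  2P = (12, 17)
  3P = (8, 7)
  4P = (0, 8)
  5P = (10, 7)
  6P = (4, 8)
  7P = (3, 9)
  8P = (1, 12)
  ... (continuing to 22P)
  22P = O

ord(P) = 22


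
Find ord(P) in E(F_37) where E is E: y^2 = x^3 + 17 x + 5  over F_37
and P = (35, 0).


Compute successive multiples of P until we hit O:
  1P = (35, 0)
  2P = O

ord(P) = 2


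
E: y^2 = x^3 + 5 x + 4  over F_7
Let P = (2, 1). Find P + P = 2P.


Doubling: s = (3 x1^2 + a) / (2 y1)
s = (3*2^2 + 5) / (2*1) mod 7 = 5
x3 = s^2 - 2 x1 mod 7 = 5^2 - 2*2 = 0
y3 = s (x1 - x3) - y1 mod 7 = 5 * (2 - 0) - 1 = 2

2P = (0, 2)


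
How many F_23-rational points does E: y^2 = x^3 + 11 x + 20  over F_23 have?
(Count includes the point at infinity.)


For each x in F_23, count y with y^2 = x^3 + 11 x + 20 mod 23:
  x = 1: RHS = 9, y in [3, 20]  -> 2 point(s)
  x = 2: RHS = 4, y in [2, 21]  -> 2 point(s)
  x = 4: RHS = 13, y in [6, 17]  -> 2 point(s)
  x = 5: RHS = 16, y in [4, 19]  -> 2 point(s)
  x = 6: RHS = 3, y in [7, 16]  -> 2 point(s)
  x = 7: RHS = 3, y in [7, 16]  -> 2 point(s)
  x = 10: RHS = 3, y in [7, 16]  -> 2 point(s)
  x = 11: RHS = 0, y in [0]  -> 1 point(s)
  x = 15: RHS = 18, y in [8, 15]  -> 2 point(s)
  x = 18: RHS = 1, y in [1, 22]  -> 2 point(s)
  x = 19: RHS = 4, y in [2, 21]  -> 2 point(s)
  x = 20: RHS = 6, y in [11, 12]  -> 2 point(s)
  x = 21: RHS = 13, y in [6, 17]  -> 2 point(s)
  x = 22: RHS = 8, y in [10, 13]  -> 2 point(s)
Affine points: 27. Add the point at infinity: total = 28.

#E(F_23) = 28


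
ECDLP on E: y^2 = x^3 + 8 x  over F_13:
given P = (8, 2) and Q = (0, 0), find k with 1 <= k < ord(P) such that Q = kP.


Enumerate multiples of P until we hit Q = (0, 0):
  1P = (8, 2)
  2P = (1, 10)
  3P = (0, 0)
Match found at i = 3.

k = 3


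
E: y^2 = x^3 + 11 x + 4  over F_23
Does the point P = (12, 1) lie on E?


Check whether y^2 = x^3 + 11 x + 4 (mod 23) for (x, y) = (12, 1).
LHS: y^2 = 1^2 mod 23 = 1
RHS: x^3 + 11 x + 4 = 12^3 + 11*12 + 4 mod 23 = 1
LHS = RHS

Yes, on the curve


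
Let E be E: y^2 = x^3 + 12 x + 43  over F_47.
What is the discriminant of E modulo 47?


4 a^3 + 27 b^2 = 4*12^3 + 27*43^2 = 6912 + 49923 = 56835
Delta = -16 * (56835) = -909360
Delta mod 47 = 43

Delta = 43 (mod 47)


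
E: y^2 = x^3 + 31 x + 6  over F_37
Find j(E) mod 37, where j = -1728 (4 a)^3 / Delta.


Delta = -16(4 a^3 + 27 b^2) mod 37 = 11
-1728 * (4 a)^3 = -1728 * (4*31)^3 mod 37 = 6
j = 6 * 11^(-1) mod 37 = 14

j = 14 (mod 37)


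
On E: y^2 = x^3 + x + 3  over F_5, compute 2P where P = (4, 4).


k = 2 = 10_2 (binary, LSB first: 01)
Double-and-add from P = (4, 4):
  bit 0 = 0: acc unchanged = O
  bit 1 = 1: acc = O + (1, 0) = (1, 0)

2P = (1, 0)


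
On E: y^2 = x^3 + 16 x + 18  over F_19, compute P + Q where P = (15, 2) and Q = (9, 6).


P != Q, so use the chord formula.
s = (y2 - y1) / (x2 - x1) = (4) / (13) mod 19 = 12
x3 = s^2 - x1 - x2 mod 19 = 12^2 - 15 - 9 = 6
y3 = s (x1 - x3) - y1 mod 19 = 12 * (15 - 6) - 2 = 11

P + Q = (6, 11)


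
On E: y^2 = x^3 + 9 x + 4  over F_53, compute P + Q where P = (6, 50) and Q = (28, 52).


P != Q, so use the chord formula.
s = (y2 - y1) / (x2 - x1) = (2) / (22) mod 53 = 29
x3 = s^2 - x1 - x2 mod 53 = 29^2 - 6 - 28 = 12
y3 = s (x1 - x3) - y1 mod 53 = 29 * (6 - 12) - 50 = 41

P + Q = (12, 41)


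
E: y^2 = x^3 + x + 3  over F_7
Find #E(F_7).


For each x in F_7, count y with y^2 = x^3 + 1 x + 3 mod 7:
  x = 4: RHS = 1, y in [1, 6]  -> 2 point(s)
  x = 5: RHS = 0, y in [0]  -> 1 point(s)
  x = 6: RHS = 1, y in [1, 6]  -> 2 point(s)
Affine points: 5. Add the point at infinity: total = 6.

#E(F_7) = 6


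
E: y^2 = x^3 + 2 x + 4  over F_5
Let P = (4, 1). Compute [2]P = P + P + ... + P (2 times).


k = 2 = 10_2 (binary, LSB first: 01)
Double-and-add from P = (4, 1):
  bit 0 = 0: acc unchanged = O
  bit 1 = 1: acc = O + (2, 4) = (2, 4)

2P = (2, 4)


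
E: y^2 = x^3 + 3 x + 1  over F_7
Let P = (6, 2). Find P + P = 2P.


Doubling: s = (3 x1^2 + a) / (2 y1)
s = (3*6^2 + 3) / (2*2) mod 7 = 5
x3 = s^2 - 2 x1 mod 7 = 5^2 - 2*6 = 6
y3 = s (x1 - x3) - y1 mod 7 = 5 * (6 - 6) - 2 = 5

2P = (6, 5)


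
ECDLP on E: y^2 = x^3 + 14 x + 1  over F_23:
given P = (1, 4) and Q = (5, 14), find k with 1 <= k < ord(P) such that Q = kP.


Enumerate multiples of P until we hit Q = (5, 14):
  1P = (1, 4)
  2P = (0, 1)
  3P = (8, 21)
  4P = (3, 1)
  5P = (4, 12)
  6P = (20, 22)
  7P = (5, 14)
Match found at i = 7.

k = 7


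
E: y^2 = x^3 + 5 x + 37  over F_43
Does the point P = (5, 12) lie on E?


Check whether y^2 = x^3 + 5 x + 37 (mod 43) for (x, y) = (5, 12).
LHS: y^2 = 12^2 mod 43 = 15
RHS: x^3 + 5 x + 37 = 5^3 + 5*5 + 37 mod 43 = 15
LHS = RHS

Yes, on the curve


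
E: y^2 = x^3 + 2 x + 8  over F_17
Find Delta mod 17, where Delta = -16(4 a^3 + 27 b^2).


4 a^3 + 27 b^2 = 4*2^3 + 27*8^2 = 32 + 1728 = 1760
Delta = -16 * (1760) = -28160
Delta mod 17 = 9

Delta = 9 (mod 17)


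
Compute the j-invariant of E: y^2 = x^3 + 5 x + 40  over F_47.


Delta = -16(4 a^3 + 27 b^2) mod 47 = 19
-1728 * (4 a)^3 = -1728 * (4*5)^3 mod 47 = 16
j = 16 * 19^(-1) mod 47 = 33

j = 33 (mod 47)


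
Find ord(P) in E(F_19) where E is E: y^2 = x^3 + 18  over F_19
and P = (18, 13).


Compute successive multiples of P until we hit O:
  1P = (18, 13)
  2P = (8, 13)
  3P = (12, 6)
  4P = (12, 13)
  5P = (8, 6)
  6P = (18, 6)
  7P = O

ord(P) = 7


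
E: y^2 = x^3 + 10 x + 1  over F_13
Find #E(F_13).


For each x in F_13, count y with y^2 = x^3 + 10 x + 1 mod 13:
  x = 0: RHS = 1, y in [1, 12]  -> 2 point(s)
  x = 1: RHS = 12, y in [5, 8]  -> 2 point(s)
  x = 2: RHS = 3, y in [4, 9]  -> 2 point(s)
  x = 4: RHS = 1, y in [1, 12]  -> 2 point(s)
  x = 6: RHS = 4, y in [2, 11]  -> 2 point(s)
  x = 9: RHS = 1, y in [1, 12]  -> 2 point(s)
  x = 10: RHS = 9, y in [3, 10]  -> 2 point(s)
  x = 11: RHS = 12, y in [5, 8]  -> 2 point(s)
  x = 12: RHS = 3, y in [4, 9]  -> 2 point(s)
Affine points: 18. Add the point at infinity: total = 19.

#E(F_13) = 19


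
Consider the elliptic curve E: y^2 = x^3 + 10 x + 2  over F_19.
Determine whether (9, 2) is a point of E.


Check whether y^2 = x^3 + 10 x + 2 (mod 19) for (x, y) = (9, 2).
LHS: y^2 = 2^2 mod 19 = 4
RHS: x^3 + 10 x + 2 = 9^3 + 10*9 + 2 mod 19 = 4
LHS = RHS

Yes, on the curve


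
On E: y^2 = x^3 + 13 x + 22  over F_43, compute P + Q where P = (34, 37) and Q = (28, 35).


P != Q, so use the chord formula.
s = (y2 - y1) / (x2 - x1) = (41) / (37) mod 43 = 29
x3 = s^2 - x1 - x2 mod 43 = 29^2 - 34 - 28 = 5
y3 = s (x1 - x3) - y1 mod 43 = 29 * (34 - 5) - 37 = 30

P + Q = (5, 30)


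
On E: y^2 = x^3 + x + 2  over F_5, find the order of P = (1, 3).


Compute successive multiples of P until we hit O:
  1P = (1, 3)
  2P = (4, 0)
  3P = (1, 2)
  4P = O

ord(P) = 4


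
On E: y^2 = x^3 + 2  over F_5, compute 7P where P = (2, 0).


k = 7 = 111_2 (binary, LSB first: 111)
Double-and-add from P = (2, 0):
  bit 0 = 1: acc = O + (2, 0) = (2, 0)
  bit 1 = 1: acc = (2, 0) + O = (2, 0)
  bit 2 = 1: acc = (2, 0) + O = (2, 0)

7P = (2, 0)


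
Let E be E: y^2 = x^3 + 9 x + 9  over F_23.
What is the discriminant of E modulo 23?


4 a^3 + 27 b^2 = 4*9^3 + 27*9^2 = 2916 + 2187 = 5103
Delta = -16 * (5103) = -81648
Delta mod 23 = 2

Delta = 2 (mod 23)


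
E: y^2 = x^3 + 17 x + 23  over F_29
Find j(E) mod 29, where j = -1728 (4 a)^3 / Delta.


Delta = -16(4 a^3 + 27 b^2) mod 29 = 7
-1728 * (4 a)^3 = -1728 * (4*17)^3 mod 29 = 23
j = 23 * 7^(-1) mod 29 = 24

j = 24 (mod 29)


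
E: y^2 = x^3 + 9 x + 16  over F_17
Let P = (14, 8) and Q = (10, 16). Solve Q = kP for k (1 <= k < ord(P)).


Enumerate multiples of P until we hit Q = (10, 16):
  1P = (14, 8)
  2P = (10, 1)
  3P = (12, 4)
  4P = (12, 13)
  5P = (10, 16)
Match found at i = 5.

k = 5


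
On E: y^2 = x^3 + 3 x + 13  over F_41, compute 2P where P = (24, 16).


Doubling: s = (3 x1^2 + a) / (2 y1)
s = (3*24^2 + 3) / (2*16) mod 41 = 40
x3 = s^2 - 2 x1 mod 41 = 40^2 - 2*24 = 35
y3 = s (x1 - x3) - y1 mod 41 = 40 * (24 - 35) - 16 = 36

2P = (35, 36)


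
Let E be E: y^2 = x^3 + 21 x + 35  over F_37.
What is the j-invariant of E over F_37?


Delta = -16(4 a^3 + 27 b^2) mod 37 = 10
-1728 * (4 a)^3 = -1728 * (4*21)^3 mod 37 = 11
j = 11 * 10^(-1) mod 37 = 27

j = 27 (mod 37)


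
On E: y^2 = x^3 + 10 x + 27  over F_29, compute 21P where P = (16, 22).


k = 21 = 10101_2 (binary, LSB first: 10101)
Double-and-add from P = (16, 22):
  bit 0 = 1: acc = O + (16, 22) = (16, 22)
  bit 1 = 0: acc unchanged = (16, 22)
  bit 2 = 1: acc = (16, 22) + (13, 18) = (5, 12)
  bit 3 = 0: acc unchanged = (5, 12)
  bit 4 = 1: acc = (5, 12) + (19, 0) = (1, 26)

21P = (1, 26)


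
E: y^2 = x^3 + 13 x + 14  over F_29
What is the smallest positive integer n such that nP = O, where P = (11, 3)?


Compute successive multiples of P until we hit O:
  1P = (11, 3)
  2P = (3, 15)
  3P = (10, 10)
  4P = (28, 0)
  5P = (10, 19)
  6P = (3, 14)
  7P = (11, 26)
  8P = O

ord(P) = 8


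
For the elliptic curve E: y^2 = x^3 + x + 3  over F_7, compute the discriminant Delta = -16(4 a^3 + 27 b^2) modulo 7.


4 a^3 + 27 b^2 = 4*1^3 + 27*3^2 = 4 + 243 = 247
Delta = -16 * (247) = -3952
Delta mod 7 = 3

Delta = 3 (mod 7)


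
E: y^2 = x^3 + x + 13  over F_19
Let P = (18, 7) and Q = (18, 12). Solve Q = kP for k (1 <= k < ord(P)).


Enumerate multiples of P until we hit Q = (18, 12):
  1P = (18, 7)
  2P = (11, 14)
  3P = (10, 4)
  4P = (14, 4)
  5P = (3, 9)
  6P = (3, 10)
  7P = (14, 15)
  8P = (10, 15)
  9P = (11, 5)
  10P = (18, 12)
Match found at i = 10.

k = 10


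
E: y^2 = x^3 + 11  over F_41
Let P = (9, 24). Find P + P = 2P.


Doubling: s = (3 x1^2 + a) / (2 y1)
s = (3*9^2 + 0) / (2*24) mod 41 = 23
x3 = s^2 - 2 x1 mod 41 = 23^2 - 2*9 = 19
y3 = s (x1 - x3) - y1 mod 41 = 23 * (9 - 19) - 24 = 33

2P = (19, 33)


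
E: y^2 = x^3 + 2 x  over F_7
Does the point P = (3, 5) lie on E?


Check whether y^2 = x^3 + 2 x + 0 (mod 7) for (x, y) = (3, 5).
LHS: y^2 = 5^2 mod 7 = 4
RHS: x^3 + 2 x + 0 = 3^3 + 2*3 + 0 mod 7 = 5
LHS != RHS

No, not on the curve


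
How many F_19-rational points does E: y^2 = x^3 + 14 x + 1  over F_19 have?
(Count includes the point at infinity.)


For each x in F_19, count y with y^2 = x^3 + 14 x + 1 mod 19:
  x = 0: RHS = 1, y in [1, 18]  -> 2 point(s)
  x = 1: RHS = 16, y in [4, 15]  -> 2 point(s)
  x = 4: RHS = 7, y in [8, 11]  -> 2 point(s)
  x = 5: RHS = 6, y in [5, 14]  -> 2 point(s)
  x = 6: RHS = 16, y in [4, 15]  -> 2 point(s)
  x = 7: RHS = 5, y in [9, 10]  -> 2 point(s)
  x = 8: RHS = 17, y in [6, 13]  -> 2 point(s)
  x = 9: RHS = 1, y in [1, 18]  -> 2 point(s)
  x = 10: RHS = 1, y in [1, 18]  -> 2 point(s)
  x = 11: RHS = 4, y in [2, 17]  -> 2 point(s)
  x = 12: RHS = 16, y in [4, 15]  -> 2 point(s)
  x = 13: RHS = 5, y in [9, 10]  -> 2 point(s)
  x = 18: RHS = 5, y in [9, 10]  -> 2 point(s)
Affine points: 26. Add the point at infinity: total = 27.

#E(F_19) = 27


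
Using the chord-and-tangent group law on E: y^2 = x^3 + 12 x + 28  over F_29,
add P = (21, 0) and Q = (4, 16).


P != Q, so use the chord formula.
s = (y2 - y1) / (x2 - x1) = (16) / (12) mod 29 = 11
x3 = s^2 - x1 - x2 mod 29 = 11^2 - 21 - 4 = 9
y3 = s (x1 - x3) - y1 mod 29 = 11 * (21 - 9) - 0 = 16

P + Q = (9, 16)


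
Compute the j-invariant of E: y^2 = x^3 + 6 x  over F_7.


Delta = -16(4 a^3 + 27 b^2) mod 7 = 1
-1728 * (4 a)^3 = -1728 * (4*6)^3 mod 7 = 6
j = 6 * 1^(-1) mod 7 = 6

j = 6 (mod 7)


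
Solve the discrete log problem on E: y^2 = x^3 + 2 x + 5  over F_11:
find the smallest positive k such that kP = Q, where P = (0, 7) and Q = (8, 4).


Enumerate multiples of P until we hit Q = (8, 4):
  1P = (0, 7)
  2P = (9, 9)
  3P = (3, 7)
  4P = (8, 4)
Match found at i = 4.

k = 4


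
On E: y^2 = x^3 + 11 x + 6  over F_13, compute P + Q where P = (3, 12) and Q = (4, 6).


P != Q, so use the chord formula.
s = (y2 - y1) / (x2 - x1) = (7) / (1) mod 13 = 7
x3 = s^2 - x1 - x2 mod 13 = 7^2 - 3 - 4 = 3
y3 = s (x1 - x3) - y1 mod 13 = 7 * (3 - 3) - 12 = 1

P + Q = (3, 1)


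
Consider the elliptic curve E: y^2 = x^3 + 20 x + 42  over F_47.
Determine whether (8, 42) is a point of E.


Check whether y^2 = x^3 + 20 x + 42 (mod 47) for (x, y) = (8, 42).
LHS: y^2 = 42^2 mod 47 = 25
RHS: x^3 + 20 x + 42 = 8^3 + 20*8 + 42 mod 47 = 9
LHS != RHS

No, not on the curve


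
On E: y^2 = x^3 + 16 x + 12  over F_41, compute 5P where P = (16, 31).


k = 5 = 101_2 (binary, LSB first: 101)
Double-and-add from P = (16, 31):
  bit 0 = 1: acc = O + (16, 31) = (16, 31)
  bit 1 = 0: acc unchanged = (16, 31)
  bit 2 = 1: acc = (16, 31) + (23, 1) = (12, 28)

5P = (12, 28)


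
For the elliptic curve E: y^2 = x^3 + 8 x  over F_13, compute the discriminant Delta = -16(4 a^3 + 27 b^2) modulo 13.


4 a^3 + 27 b^2 = 4*8^3 + 27*0^2 = 2048 + 0 = 2048
Delta = -16 * (2048) = -32768
Delta mod 13 = 5

Delta = 5 (mod 13)


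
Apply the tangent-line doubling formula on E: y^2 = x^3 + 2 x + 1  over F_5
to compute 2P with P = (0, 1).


Doubling: s = (3 x1^2 + a) / (2 y1)
s = (3*0^2 + 2) / (2*1) mod 5 = 1
x3 = s^2 - 2 x1 mod 5 = 1^2 - 2*0 = 1
y3 = s (x1 - x3) - y1 mod 5 = 1 * (0 - 1) - 1 = 3

2P = (1, 3)


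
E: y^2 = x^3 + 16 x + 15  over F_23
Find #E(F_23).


For each x in F_23, count y with y^2 = x^3 + 16 x + 15 mod 23:
  x = 1: RHS = 9, y in [3, 20]  -> 2 point(s)
  x = 2: RHS = 9, y in [3, 20]  -> 2 point(s)
  x = 5: RHS = 13, y in [6, 17]  -> 2 point(s)
  x = 10: RHS = 2, y in [5, 18]  -> 2 point(s)
  x = 11: RHS = 4, y in [2, 21]  -> 2 point(s)
  x = 12: RHS = 3, y in [7, 16]  -> 2 point(s)
  x = 14: RHS = 16, y in [4, 19]  -> 2 point(s)
  x = 17: RHS = 2, y in [5, 18]  -> 2 point(s)
  x = 19: RHS = 2, y in [5, 18]  -> 2 point(s)
  x = 20: RHS = 9, y in [3, 20]  -> 2 point(s)
Affine points: 20. Add the point at infinity: total = 21.

#E(F_23) = 21


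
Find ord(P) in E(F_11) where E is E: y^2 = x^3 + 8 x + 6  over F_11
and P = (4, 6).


Compute successive multiples of P until we hit O:
  1P = (4, 6)
  2P = (4, 5)
  3P = O

ord(P) = 3


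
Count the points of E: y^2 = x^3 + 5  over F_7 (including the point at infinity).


For each x in F_7, count y with y^2 = x^3 + 0 x + 5 mod 7:
  x = 3: RHS = 4, y in [2, 5]  -> 2 point(s)
  x = 5: RHS = 4, y in [2, 5]  -> 2 point(s)
  x = 6: RHS = 4, y in [2, 5]  -> 2 point(s)
Affine points: 6. Add the point at infinity: total = 7.

#E(F_7) = 7


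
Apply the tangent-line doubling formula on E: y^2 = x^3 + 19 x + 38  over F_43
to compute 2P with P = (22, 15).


Doubling: s = (3 x1^2 + a) / (2 y1)
s = (3*22^2 + 19) / (2*15) mod 43 = 39
x3 = s^2 - 2 x1 mod 43 = 39^2 - 2*22 = 15
y3 = s (x1 - x3) - y1 mod 43 = 39 * (22 - 15) - 15 = 0

2P = (15, 0)


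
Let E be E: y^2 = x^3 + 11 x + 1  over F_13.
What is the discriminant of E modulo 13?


4 a^3 + 27 b^2 = 4*11^3 + 27*1^2 = 5324 + 27 = 5351
Delta = -16 * (5351) = -85616
Delta mod 13 = 2

Delta = 2 (mod 13)


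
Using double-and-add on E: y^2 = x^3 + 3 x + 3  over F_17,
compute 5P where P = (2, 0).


k = 5 = 101_2 (binary, LSB first: 101)
Double-and-add from P = (2, 0):
  bit 0 = 1: acc = O + (2, 0) = (2, 0)
  bit 1 = 0: acc unchanged = (2, 0)
  bit 2 = 1: acc = (2, 0) + O = (2, 0)

5P = (2, 0)


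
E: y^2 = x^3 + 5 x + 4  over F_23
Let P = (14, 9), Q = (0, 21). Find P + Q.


P != Q, so use the chord formula.
s = (y2 - y1) / (x2 - x1) = (12) / (9) mod 23 = 9
x3 = s^2 - x1 - x2 mod 23 = 9^2 - 14 - 0 = 21
y3 = s (x1 - x3) - y1 mod 23 = 9 * (14 - 21) - 9 = 20

P + Q = (21, 20)


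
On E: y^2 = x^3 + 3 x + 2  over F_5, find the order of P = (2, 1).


Compute successive multiples of P until we hit O:
  1P = (2, 1)
  2P = (1, 4)
  3P = (1, 1)
  4P = (2, 4)
  5P = O

ord(P) = 5


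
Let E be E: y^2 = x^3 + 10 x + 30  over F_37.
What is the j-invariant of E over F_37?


Delta = -16(4 a^3 + 27 b^2) mod 37 = 6
-1728 * (4 a)^3 = -1728 * (4*10)^3 mod 37 = 1
j = 1 * 6^(-1) mod 37 = 31

j = 31 (mod 37)


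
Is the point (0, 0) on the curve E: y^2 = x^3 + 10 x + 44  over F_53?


Check whether y^2 = x^3 + 10 x + 44 (mod 53) for (x, y) = (0, 0).
LHS: y^2 = 0^2 mod 53 = 0
RHS: x^3 + 10 x + 44 = 0^3 + 10*0 + 44 mod 53 = 44
LHS != RHS

No, not on the curve


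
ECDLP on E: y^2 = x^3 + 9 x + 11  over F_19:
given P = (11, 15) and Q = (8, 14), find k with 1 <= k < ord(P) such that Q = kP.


Enumerate multiples of P until we hit Q = (8, 14):
  1P = (11, 15)
  2P = (17, 17)
  3P = (8, 5)
  4P = (9, 17)
  5P = (0, 12)
  6P = (12, 2)
  7P = (13, 11)
  8P = (18, 18)
  9P = (15, 5)
  10P = (4, 15)
  11P = (4, 4)
  12P = (15, 14)
  13P = (18, 1)
  14P = (13, 8)
  15P = (12, 17)
  16P = (0, 7)
  17P = (9, 2)
  18P = (8, 14)
Match found at i = 18.

k = 18


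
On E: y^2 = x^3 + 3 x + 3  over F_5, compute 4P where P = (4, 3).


k = 4 = 100_2 (binary, LSB first: 001)
Double-and-add from P = (4, 3):
  bit 0 = 0: acc unchanged = O
  bit 1 = 0: acc unchanged = O
  bit 2 = 1: acc = O + (4, 2) = (4, 2)

4P = (4, 2)


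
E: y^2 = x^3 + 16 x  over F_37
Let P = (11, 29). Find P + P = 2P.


Doubling: s = (3 x1^2 + a) / (2 y1)
s = (3*11^2 + 16) / (2*29) mod 37 = 11
x3 = s^2 - 2 x1 mod 37 = 11^2 - 2*11 = 25
y3 = s (x1 - x3) - y1 mod 37 = 11 * (11 - 25) - 29 = 2

2P = (25, 2)


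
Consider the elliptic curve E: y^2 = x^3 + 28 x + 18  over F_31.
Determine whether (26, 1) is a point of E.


Check whether y^2 = x^3 + 28 x + 18 (mod 31) for (x, y) = (26, 1).
LHS: y^2 = 1^2 mod 31 = 1
RHS: x^3 + 28 x + 18 = 26^3 + 28*26 + 18 mod 31 = 1
LHS = RHS

Yes, on the curve


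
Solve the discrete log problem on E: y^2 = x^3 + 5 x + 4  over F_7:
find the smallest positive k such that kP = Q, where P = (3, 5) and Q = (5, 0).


Enumerate multiples of P until we hit Q = (5, 0):
  1P = (3, 5)
  2P = (2, 1)
  3P = (4, 5)
  4P = (0, 2)
  5P = (5, 0)
Match found at i = 5.

k = 5


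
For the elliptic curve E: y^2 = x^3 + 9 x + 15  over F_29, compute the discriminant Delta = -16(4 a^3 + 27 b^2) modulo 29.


4 a^3 + 27 b^2 = 4*9^3 + 27*15^2 = 2916 + 6075 = 8991
Delta = -16 * (8991) = -143856
Delta mod 29 = 13

Delta = 13 (mod 29)


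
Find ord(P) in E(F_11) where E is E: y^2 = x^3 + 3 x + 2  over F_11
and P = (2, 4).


Compute successive multiples of P until we hit O:
  1P = (2, 4)
  2P = (10, 3)
  3P = (4, 10)
  4P = (3, 4)
  5P = (6, 7)
  6P = (7, 6)
  7P = (7, 5)
  8P = (6, 4)
  ... (continuing to 13P)
  13P = O

ord(P) = 13


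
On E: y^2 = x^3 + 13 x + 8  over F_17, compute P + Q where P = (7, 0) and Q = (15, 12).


P != Q, so use the chord formula.
s = (y2 - y1) / (x2 - x1) = (12) / (8) mod 17 = 10
x3 = s^2 - x1 - x2 mod 17 = 10^2 - 7 - 15 = 10
y3 = s (x1 - x3) - y1 mod 17 = 10 * (7 - 10) - 0 = 4

P + Q = (10, 4)


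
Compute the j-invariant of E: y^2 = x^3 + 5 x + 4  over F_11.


Delta = -16(4 a^3 + 27 b^2) mod 11 = 4
-1728 * (4 a)^3 = -1728 * (4*5)^3 mod 11 = 8
j = 8 * 4^(-1) mod 11 = 2

j = 2 (mod 11)


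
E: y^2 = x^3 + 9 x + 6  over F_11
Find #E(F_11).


For each x in F_11, count y with y^2 = x^3 + 9 x + 6 mod 11:
  x = 1: RHS = 5, y in [4, 7]  -> 2 point(s)
  x = 3: RHS = 5, y in [4, 7]  -> 2 point(s)
  x = 5: RHS = 0, y in [0]  -> 1 point(s)
  x = 6: RHS = 1, y in [1, 10]  -> 2 point(s)
  x = 7: RHS = 5, y in [4, 7]  -> 2 point(s)
Affine points: 9. Add the point at infinity: total = 10.

#E(F_11) = 10


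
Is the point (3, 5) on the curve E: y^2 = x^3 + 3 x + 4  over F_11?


Check whether y^2 = x^3 + 3 x + 4 (mod 11) for (x, y) = (3, 5).
LHS: y^2 = 5^2 mod 11 = 3
RHS: x^3 + 3 x + 4 = 3^3 + 3*3 + 4 mod 11 = 7
LHS != RHS

No, not on the curve


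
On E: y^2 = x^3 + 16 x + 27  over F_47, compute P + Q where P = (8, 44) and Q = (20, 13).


P != Q, so use the chord formula.
s = (y2 - y1) / (x2 - x1) = (16) / (12) mod 47 = 17
x3 = s^2 - x1 - x2 mod 47 = 17^2 - 8 - 20 = 26
y3 = s (x1 - x3) - y1 mod 47 = 17 * (8 - 26) - 44 = 26

P + Q = (26, 26)


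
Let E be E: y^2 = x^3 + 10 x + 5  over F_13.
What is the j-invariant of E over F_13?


Delta = -16(4 a^3 + 27 b^2) mod 13 = 2
-1728 * (4 a)^3 = -1728 * (4*10)^3 mod 13 = 1
j = 1 * 2^(-1) mod 13 = 7

j = 7 (mod 13)


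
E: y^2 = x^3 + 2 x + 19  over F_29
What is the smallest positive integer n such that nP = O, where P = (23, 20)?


Compute successive multiples of P until we hit O:
  1P = (23, 20)
  2P = (25, 18)
  3P = (11, 26)
  4P = (17, 6)
  5P = (17, 23)
  6P = (11, 3)
  7P = (25, 11)
  8P = (23, 9)
  ... (continuing to 9P)
  9P = O

ord(P) = 9


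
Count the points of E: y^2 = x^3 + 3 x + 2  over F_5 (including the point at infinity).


For each x in F_5, count y with y^2 = x^3 + 3 x + 2 mod 5:
  x = 1: RHS = 1, y in [1, 4]  -> 2 point(s)
  x = 2: RHS = 1, y in [1, 4]  -> 2 point(s)
Affine points: 4. Add the point at infinity: total = 5.

#E(F_5) = 5


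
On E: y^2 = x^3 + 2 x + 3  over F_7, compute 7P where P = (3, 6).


k = 7 = 111_2 (binary, LSB first: 111)
Double-and-add from P = (3, 6):
  bit 0 = 1: acc = O + (3, 6) = (3, 6)
  bit 1 = 1: acc = (3, 6) + (3, 1) = O
  bit 2 = 1: acc = O + (3, 6) = (3, 6)

7P = (3, 6)


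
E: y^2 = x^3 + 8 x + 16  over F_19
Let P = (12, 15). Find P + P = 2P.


Doubling: s = (3 x1^2 + a) / (2 y1)
s = (3*12^2 + 8) / (2*15) mod 19 = 2
x3 = s^2 - 2 x1 mod 19 = 2^2 - 2*12 = 18
y3 = s (x1 - x3) - y1 mod 19 = 2 * (12 - 18) - 15 = 11

2P = (18, 11)


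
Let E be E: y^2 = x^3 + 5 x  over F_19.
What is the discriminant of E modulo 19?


4 a^3 + 27 b^2 = 4*5^3 + 27*0^2 = 500 + 0 = 500
Delta = -16 * (500) = -8000
Delta mod 19 = 18

Delta = 18 (mod 19)


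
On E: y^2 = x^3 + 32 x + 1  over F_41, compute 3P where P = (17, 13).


k = 3 = 11_2 (binary, LSB first: 11)
Double-and-add from P = (17, 13):
  bit 0 = 1: acc = O + (17, 13) = (17, 13)
  bit 1 = 1: acc = (17, 13) + (30, 9) = (30, 32)

3P = (30, 32)


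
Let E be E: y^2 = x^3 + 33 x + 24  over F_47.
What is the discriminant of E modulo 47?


4 a^3 + 27 b^2 = 4*33^3 + 27*24^2 = 143748 + 15552 = 159300
Delta = -16 * (159300) = -2548800
Delta mod 47 = 10

Delta = 10 (mod 47)


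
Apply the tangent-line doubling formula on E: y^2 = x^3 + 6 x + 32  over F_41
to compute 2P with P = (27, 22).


Doubling: s = (3 x1^2 + a) / (2 y1)
s = (3*27^2 + 6) / (2*22) mod 41 = 34
x3 = s^2 - 2 x1 mod 41 = 34^2 - 2*27 = 36
y3 = s (x1 - x3) - y1 mod 41 = 34 * (27 - 36) - 22 = 0

2P = (36, 0)


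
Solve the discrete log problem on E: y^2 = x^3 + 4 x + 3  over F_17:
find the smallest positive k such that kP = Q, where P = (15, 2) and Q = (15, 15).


Enumerate multiples of P until we hit Q = (15, 15):
  1P = (15, 2)
  2P = (3, 12)
  3P = (3, 5)
  4P = (15, 15)
Match found at i = 4.

k = 4


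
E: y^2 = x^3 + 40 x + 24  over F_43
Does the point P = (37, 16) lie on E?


Check whether y^2 = x^3 + 40 x + 24 (mod 43) for (x, y) = (37, 16).
LHS: y^2 = 16^2 mod 43 = 41
RHS: x^3 + 40 x + 24 = 37^3 + 40*37 + 24 mod 43 = 41
LHS = RHS

Yes, on the curve


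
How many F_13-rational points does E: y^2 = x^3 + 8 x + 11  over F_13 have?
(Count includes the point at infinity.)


For each x in F_13, count y with y^2 = x^3 + 8 x + 11 mod 13:
  x = 2: RHS = 9, y in [3, 10]  -> 2 point(s)
  x = 3: RHS = 10, y in [6, 7]  -> 2 point(s)
  x = 4: RHS = 3, y in [4, 9]  -> 2 point(s)
  x = 10: RHS = 12, y in [5, 8]  -> 2 point(s)
  x = 11: RHS = 0, y in [0]  -> 1 point(s)
Affine points: 9. Add the point at infinity: total = 10.

#E(F_13) = 10


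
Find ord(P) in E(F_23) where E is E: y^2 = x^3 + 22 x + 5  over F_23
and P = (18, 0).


Compute successive multiples of P until we hit O:
  1P = (18, 0)
  2P = O

ord(P) = 2


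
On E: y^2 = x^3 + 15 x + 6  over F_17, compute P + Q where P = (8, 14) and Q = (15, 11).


P != Q, so use the chord formula.
s = (y2 - y1) / (x2 - x1) = (14) / (7) mod 17 = 2
x3 = s^2 - x1 - x2 mod 17 = 2^2 - 8 - 15 = 15
y3 = s (x1 - x3) - y1 mod 17 = 2 * (8 - 15) - 14 = 6

P + Q = (15, 6)


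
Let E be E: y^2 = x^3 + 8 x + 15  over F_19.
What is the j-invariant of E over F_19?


Delta = -16(4 a^3 + 27 b^2) mod 19 = 11
-1728 * (4 a)^3 = -1728 * (4*8)^3 mod 19 = 12
j = 12 * 11^(-1) mod 19 = 8

j = 8 (mod 19)


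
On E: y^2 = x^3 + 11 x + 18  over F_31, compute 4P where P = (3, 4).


k = 4 = 100_2 (binary, LSB first: 001)
Double-and-add from P = (3, 4):
  bit 0 = 0: acc unchanged = O
  bit 1 = 0: acc unchanged = O
  bit 2 = 1: acc = O + (3, 4) = (3, 4)

4P = (3, 4)


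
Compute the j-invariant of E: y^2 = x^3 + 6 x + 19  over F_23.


Delta = -16(4 a^3 + 27 b^2) mod 23 = 10
-1728 * (4 a)^3 = -1728 * (4*6)^3 mod 23 = 20
j = 20 * 10^(-1) mod 23 = 2

j = 2 (mod 23)


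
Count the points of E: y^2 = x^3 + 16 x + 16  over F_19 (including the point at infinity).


For each x in F_19, count y with y^2 = x^3 + 16 x + 16 mod 19:
  x = 0: RHS = 16, y in [4, 15]  -> 2 point(s)
  x = 4: RHS = 11, y in [7, 12]  -> 2 point(s)
  x = 6: RHS = 5, y in [9, 10]  -> 2 point(s)
  x = 10: RHS = 17, y in [6, 13]  -> 2 point(s)
  x = 12: RHS = 17, y in [6, 13]  -> 2 point(s)
  x = 14: RHS = 1, y in [1, 18]  -> 2 point(s)
  x = 16: RHS = 17, y in [6, 13]  -> 2 point(s)
Affine points: 14. Add the point at infinity: total = 15.

#E(F_19) = 15


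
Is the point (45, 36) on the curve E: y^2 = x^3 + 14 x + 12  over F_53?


Check whether y^2 = x^3 + 14 x + 12 (mod 53) for (x, y) = (45, 36).
LHS: y^2 = 36^2 mod 53 = 24
RHS: x^3 + 14 x + 12 = 45^3 + 14*45 + 12 mod 53 = 24
LHS = RHS

Yes, on the curve


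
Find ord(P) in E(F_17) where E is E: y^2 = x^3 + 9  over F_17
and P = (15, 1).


Compute successive multiples of P until we hit O:
  1P = (15, 1)
  2P = (6, 2)
  3P = (0, 3)
  4P = (3, 11)
  5P = (3, 6)
  6P = (0, 14)
  7P = (6, 15)
  8P = (15, 16)
  ... (continuing to 9P)
  9P = O

ord(P) = 9


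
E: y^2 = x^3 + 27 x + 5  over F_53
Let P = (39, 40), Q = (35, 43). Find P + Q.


P != Q, so use the chord formula.
s = (y2 - y1) / (x2 - x1) = (3) / (49) mod 53 = 39
x3 = s^2 - x1 - x2 mod 53 = 39^2 - 39 - 35 = 16
y3 = s (x1 - x3) - y1 mod 53 = 39 * (39 - 16) - 40 = 9

P + Q = (16, 9)


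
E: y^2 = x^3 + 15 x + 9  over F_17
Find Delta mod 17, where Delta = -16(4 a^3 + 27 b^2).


4 a^3 + 27 b^2 = 4*15^3 + 27*9^2 = 13500 + 2187 = 15687
Delta = -16 * (15687) = -250992
Delta mod 17 = 13

Delta = 13 (mod 17)


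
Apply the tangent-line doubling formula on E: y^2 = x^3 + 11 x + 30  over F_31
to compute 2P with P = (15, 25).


Doubling: s = (3 x1^2 + a) / (2 y1)
s = (3*15^2 + 11) / (2*25) mod 31 = 10
x3 = s^2 - 2 x1 mod 31 = 10^2 - 2*15 = 8
y3 = s (x1 - x3) - y1 mod 31 = 10 * (15 - 8) - 25 = 14

2P = (8, 14)


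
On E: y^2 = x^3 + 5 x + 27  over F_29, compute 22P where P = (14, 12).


k = 22 = 10110_2 (binary, LSB first: 01101)
Double-and-add from P = (14, 12):
  bit 0 = 0: acc unchanged = O
  bit 1 = 1: acc = O + (24, 14) = (24, 14)
  bit 2 = 1: acc = (24, 14) + (1, 2) = (8, 12)
  bit 3 = 0: acc unchanged = (8, 12)
  bit 4 = 1: acc = (8, 12) + (20, 6) = (23, 10)

22P = (23, 10)


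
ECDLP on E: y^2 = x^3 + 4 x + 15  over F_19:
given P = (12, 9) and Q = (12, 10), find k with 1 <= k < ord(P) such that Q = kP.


Enumerate multiples of P until we hit Q = (12, 10):
  1P = (12, 9)
  2P = (15, 7)
  3P = (3, 4)
  4P = (9, 18)
  5P = (7, 14)
  6P = (1, 18)
  7P = (4, 0)
  8P = (1, 1)
  9P = (7, 5)
  10P = (9, 1)
  11P = (3, 15)
  12P = (15, 12)
  13P = (12, 10)
Match found at i = 13.

k = 13


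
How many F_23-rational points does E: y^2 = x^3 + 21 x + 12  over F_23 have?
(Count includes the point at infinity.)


For each x in F_23, count y with y^2 = x^3 + 21 x + 12 mod 23:
  x = 0: RHS = 12, y in [9, 14]  -> 2 point(s)
  x = 2: RHS = 16, y in [4, 19]  -> 2 point(s)
  x = 5: RHS = 12, y in [9, 14]  -> 2 point(s)
  x = 6: RHS = 9, y in [3, 20]  -> 2 point(s)
  x = 8: RHS = 2, y in [5, 18]  -> 2 point(s)
  x = 10: RHS = 3, y in [7, 16]  -> 2 point(s)
  x = 18: RHS = 12, y in [9, 14]  -> 2 point(s)
  x = 19: RHS = 2, y in [5, 18]  -> 2 point(s)
  x = 21: RHS = 8, y in [10, 13]  -> 2 point(s)
  x = 22: RHS = 13, y in [6, 17]  -> 2 point(s)
Affine points: 20. Add the point at infinity: total = 21.

#E(F_23) = 21


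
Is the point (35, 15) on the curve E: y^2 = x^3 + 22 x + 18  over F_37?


Check whether y^2 = x^3 + 22 x + 18 (mod 37) for (x, y) = (35, 15).
LHS: y^2 = 15^2 mod 37 = 3
RHS: x^3 + 22 x + 18 = 35^3 + 22*35 + 18 mod 37 = 3
LHS = RHS

Yes, on the curve


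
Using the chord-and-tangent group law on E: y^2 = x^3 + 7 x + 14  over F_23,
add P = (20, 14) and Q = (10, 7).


P != Q, so use the chord formula.
s = (y2 - y1) / (x2 - x1) = (16) / (13) mod 23 = 3
x3 = s^2 - x1 - x2 mod 23 = 3^2 - 20 - 10 = 2
y3 = s (x1 - x3) - y1 mod 23 = 3 * (20 - 2) - 14 = 17

P + Q = (2, 17)


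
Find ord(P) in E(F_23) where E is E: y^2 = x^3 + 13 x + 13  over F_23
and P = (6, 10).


Compute successive multiples of P until we hit O:
  1P = (6, 10)
  2P = (15, 8)
  3P = (10, 19)
  4P = (2, 22)
  5P = (1, 21)
  6P = (19, 14)
  7P = (0, 6)
  8P = (20, 19)
  ... (continuing to 29P)
  29P = O

ord(P) = 29


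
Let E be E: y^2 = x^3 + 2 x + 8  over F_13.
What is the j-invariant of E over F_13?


Delta = -16(4 a^3 + 27 b^2) mod 13 = 11
-1728 * (4 a)^3 = -1728 * (4*2)^3 mod 13 = 5
j = 5 * 11^(-1) mod 13 = 4

j = 4 (mod 13)


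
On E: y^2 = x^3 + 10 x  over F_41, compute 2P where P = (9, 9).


Doubling: s = (3 x1^2 + a) / (2 y1)
s = (3*9^2 + 10) / (2*9) mod 41 = 30
x3 = s^2 - 2 x1 mod 41 = 30^2 - 2*9 = 21
y3 = s (x1 - x3) - y1 mod 41 = 30 * (9 - 21) - 9 = 0

2P = (21, 0)


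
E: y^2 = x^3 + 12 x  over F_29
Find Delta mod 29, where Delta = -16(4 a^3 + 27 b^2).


4 a^3 + 27 b^2 = 4*12^3 + 27*0^2 = 6912 + 0 = 6912
Delta = -16 * (6912) = -110592
Delta mod 29 = 14

Delta = 14 (mod 29)


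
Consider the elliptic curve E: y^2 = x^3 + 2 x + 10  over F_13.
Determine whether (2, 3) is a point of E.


Check whether y^2 = x^3 + 2 x + 10 (mod 13) for (x, y) = (2, 3).
LHS: y^2 = 3^2 mod 13 = 9
RHS: x^3 + 2 x + 10 = 2^3 + 2*2 + 10 mod 13 = 9
LHS = RHS

Yes, on the curve


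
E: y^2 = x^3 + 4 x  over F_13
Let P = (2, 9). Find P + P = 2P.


Doubling: s = (3 x1^2 + a) / (2 y1)
s = (3*2^2 + 4) / (2*9) mod 13 = 11
x3 = s^2 - 2 x1 mod 13 = 11^2 - 2*2 = 0
y3 = s (x1 - x3) - y1 mod 13 = 11 * (2 - 0) - 9 = 0

2P = (0, 0)


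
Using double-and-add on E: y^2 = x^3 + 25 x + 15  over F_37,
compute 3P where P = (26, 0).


k = 3 = 11_2 (binary, LSB first: 11)
Double-and-add from P = (26, 0):
  bit 0 = 1: acc = O + (26, 0) = (26, 0)
  bit 1 = 1: acc = (26, 0) + O = (26, 0)

3P = (26, 0)


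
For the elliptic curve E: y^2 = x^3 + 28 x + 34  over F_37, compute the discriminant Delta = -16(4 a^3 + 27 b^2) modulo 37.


4 a^3 + 27 b^2 = 4*28^3 + 27*34^2 = 87808 + 31212 = 119020
Delta = -16 * (119020) = -1904320
Delta mod 37 = 33

Delta = 33 (mod 37)


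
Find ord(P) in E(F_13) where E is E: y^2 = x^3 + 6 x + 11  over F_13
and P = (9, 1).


Compute successive multiples of P until we hit O:
  1P = (9, 1)
  2P = (9, 12)
  3P = O

ord(P) = 3


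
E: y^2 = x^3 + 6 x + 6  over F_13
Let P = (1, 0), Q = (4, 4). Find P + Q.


P != Q, so use the chord formula.
s = (y2 - y1) / (x2 - x1) = (4) / (3) mod 13 = 10
x3 = s^2 - x1 - x2 mod 13 = 10^2 - 1 - 4 = 4
y3 = s (x1 - x3) - y1 mod 13 = 10 * (1 - 4) - 0 = 9

P + Q = (4, 9)
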